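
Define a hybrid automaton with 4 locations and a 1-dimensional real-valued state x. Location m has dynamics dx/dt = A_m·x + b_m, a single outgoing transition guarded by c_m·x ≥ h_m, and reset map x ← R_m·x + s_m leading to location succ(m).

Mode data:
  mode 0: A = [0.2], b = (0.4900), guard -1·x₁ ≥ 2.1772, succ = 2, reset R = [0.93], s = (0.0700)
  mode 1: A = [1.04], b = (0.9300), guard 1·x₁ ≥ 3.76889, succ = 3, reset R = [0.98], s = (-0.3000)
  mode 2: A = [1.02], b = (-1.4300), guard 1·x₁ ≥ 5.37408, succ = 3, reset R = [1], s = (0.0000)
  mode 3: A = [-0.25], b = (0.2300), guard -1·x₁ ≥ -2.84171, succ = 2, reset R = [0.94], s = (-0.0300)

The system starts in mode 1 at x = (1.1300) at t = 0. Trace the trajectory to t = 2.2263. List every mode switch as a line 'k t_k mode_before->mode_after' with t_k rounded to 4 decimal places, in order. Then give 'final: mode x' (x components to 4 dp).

Mode 1: guard c·x = 3.7689 hit at Δt = 0.8024 (t = 0.8024), x⁻ = (3.7689) → reset → x⁺ = (3.3935), jump to mode 3
Mode 3: guard c·x = -2.8417 hit at Δt = 1.0097 (t = 1.8121), x⁻ = (2.8417) → reset → x⁺ = (2.6412), jump to mode 2
Mode 2: flow for 0.4142 to horizon, guard not reached → x = (3.2927)

1 0.8024 1->3
2 1.8121 3->2
final: 2 3.2927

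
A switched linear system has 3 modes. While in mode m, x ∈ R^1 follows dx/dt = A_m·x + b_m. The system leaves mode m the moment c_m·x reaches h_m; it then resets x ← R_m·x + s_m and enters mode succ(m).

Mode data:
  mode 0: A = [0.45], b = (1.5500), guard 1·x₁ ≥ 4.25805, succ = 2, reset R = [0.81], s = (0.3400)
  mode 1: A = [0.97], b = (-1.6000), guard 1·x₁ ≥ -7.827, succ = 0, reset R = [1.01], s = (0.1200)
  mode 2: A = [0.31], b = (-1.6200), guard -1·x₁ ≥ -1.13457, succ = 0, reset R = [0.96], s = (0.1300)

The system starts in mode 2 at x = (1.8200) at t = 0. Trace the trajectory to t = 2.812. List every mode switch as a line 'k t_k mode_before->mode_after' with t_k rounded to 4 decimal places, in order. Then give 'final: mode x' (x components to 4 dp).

1 0.5915 2->0
2 1.7065 0->2
final: 2 3.2017

Mode 2: guard c·x = -1.1346 hit at Δt = 0.5915 (t = 0.5915), x⁻ = (1.1346) → reset → x⁺ = (1.2192), jump to mode 0
Mode 0: guard c·x = 4.2580 hit at Δt = 1.1150 (t = 1.7065), x⁻ = (4.2581) → reset → x⁺ = (3.7890), jump to mode 2
Mode 2: flow for 1.1055 to horizon, guard not reached → x = (3.2017)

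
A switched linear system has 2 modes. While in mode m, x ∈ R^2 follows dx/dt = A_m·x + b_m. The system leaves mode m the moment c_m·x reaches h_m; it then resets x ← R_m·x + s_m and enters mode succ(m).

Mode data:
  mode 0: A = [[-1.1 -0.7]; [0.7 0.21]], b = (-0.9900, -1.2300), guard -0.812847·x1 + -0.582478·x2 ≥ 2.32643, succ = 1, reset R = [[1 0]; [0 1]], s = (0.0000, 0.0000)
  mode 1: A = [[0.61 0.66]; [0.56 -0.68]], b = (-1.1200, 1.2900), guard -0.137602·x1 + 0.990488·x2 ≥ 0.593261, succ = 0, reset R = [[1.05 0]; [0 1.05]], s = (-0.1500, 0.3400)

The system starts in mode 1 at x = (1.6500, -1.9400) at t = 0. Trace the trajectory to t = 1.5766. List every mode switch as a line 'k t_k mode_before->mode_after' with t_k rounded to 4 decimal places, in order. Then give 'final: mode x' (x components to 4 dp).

1 1.2216 1->0
final: 0 -0.0285 0.7911

Mode 1: guard c·x = 0.5933 hit at Δt = 1.2216 (t = 1.2216), x⁻ = (0.7856, 0.7081) → reset → x⁺ = (0.6749, 1.0835), jump to mode 0
Mode 0: flow for 0.3550 to horizon, guard not reached → x = (-0.0285, 0.7911)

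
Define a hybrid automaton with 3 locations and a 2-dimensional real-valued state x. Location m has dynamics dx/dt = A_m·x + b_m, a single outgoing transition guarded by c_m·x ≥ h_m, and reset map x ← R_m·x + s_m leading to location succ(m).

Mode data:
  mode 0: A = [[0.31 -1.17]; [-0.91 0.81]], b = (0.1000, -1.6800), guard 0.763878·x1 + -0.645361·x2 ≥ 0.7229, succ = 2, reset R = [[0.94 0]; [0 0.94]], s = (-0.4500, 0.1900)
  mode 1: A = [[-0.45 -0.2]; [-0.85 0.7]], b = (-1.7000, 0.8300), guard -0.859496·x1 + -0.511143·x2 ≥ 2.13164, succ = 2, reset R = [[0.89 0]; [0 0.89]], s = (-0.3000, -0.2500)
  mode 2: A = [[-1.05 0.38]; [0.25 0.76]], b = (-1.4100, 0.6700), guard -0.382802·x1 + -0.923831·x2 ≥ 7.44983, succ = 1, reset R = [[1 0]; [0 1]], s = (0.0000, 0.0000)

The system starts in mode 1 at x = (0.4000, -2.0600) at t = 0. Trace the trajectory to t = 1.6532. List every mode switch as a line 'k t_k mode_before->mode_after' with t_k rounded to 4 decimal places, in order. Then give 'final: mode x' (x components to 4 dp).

Mode 1: guard c·x = 2.1316 hit at Δt = 1.1106 (t = 1.1106), x⁻ = (-0.8034, -2.8194) → reset → x⁺ = (-1.0150, -2.7592), jump to mode 2
Mode 2: flow for 0.5426 to horizon, guard not reached → x = (-1.6854, -3.9424)

1 1.1106 1->2
final: 2 -1.6854 -3.9424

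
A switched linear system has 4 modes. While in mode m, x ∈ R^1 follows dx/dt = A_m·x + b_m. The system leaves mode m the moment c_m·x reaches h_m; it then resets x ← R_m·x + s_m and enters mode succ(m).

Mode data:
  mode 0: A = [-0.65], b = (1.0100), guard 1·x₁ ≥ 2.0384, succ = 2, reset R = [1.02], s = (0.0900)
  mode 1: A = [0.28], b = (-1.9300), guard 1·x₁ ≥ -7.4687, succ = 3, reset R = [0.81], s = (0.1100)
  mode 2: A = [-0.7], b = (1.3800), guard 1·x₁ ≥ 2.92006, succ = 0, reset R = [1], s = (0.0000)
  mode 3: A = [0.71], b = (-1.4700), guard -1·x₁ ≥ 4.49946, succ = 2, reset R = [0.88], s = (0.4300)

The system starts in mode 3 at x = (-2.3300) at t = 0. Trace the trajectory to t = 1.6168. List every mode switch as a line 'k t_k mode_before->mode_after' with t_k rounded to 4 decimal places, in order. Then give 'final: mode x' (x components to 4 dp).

1 0.5645 3->2
final: 2 -0.6621

Mode 3: guard c·x = 4.4995 hit at Δt = 0.5645 (t = 0.5645), x⁻ = (-4.4995) → reset → x⁺ = (-3.5295), jump to mode 2
Mode 2: flow for 1.0523 to horizon, guard not reached → x = (-0.6621)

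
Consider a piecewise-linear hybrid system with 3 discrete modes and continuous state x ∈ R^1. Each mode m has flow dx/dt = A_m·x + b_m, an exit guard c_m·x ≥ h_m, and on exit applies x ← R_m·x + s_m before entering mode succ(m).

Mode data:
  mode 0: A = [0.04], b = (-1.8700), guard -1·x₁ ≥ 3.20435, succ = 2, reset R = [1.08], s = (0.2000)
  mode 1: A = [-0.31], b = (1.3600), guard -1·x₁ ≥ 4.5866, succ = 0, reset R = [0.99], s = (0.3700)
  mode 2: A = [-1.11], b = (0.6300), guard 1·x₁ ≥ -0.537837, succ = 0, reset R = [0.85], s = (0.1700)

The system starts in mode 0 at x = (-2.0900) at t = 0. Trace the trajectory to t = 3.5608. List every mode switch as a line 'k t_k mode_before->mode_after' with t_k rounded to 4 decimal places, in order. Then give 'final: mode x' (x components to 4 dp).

Mode 0: guard c·x = 3.2043 hit at Δt = 0.5640 (t = 0.5640), x⁻ = (-3.2043) → reset → x⁺ = (-3.2607), jump to mode 2
Mode 2: guard c·x = -0.5378 hit at Δt = 1.1191 (t = 1.6831), x⁻ = (-0.5378) → reset → x⁺ = (-0.2872), jump to mode 0
Mode 0: guard c·x = 3.2043 hit at Δt = 1.5043 (t = 3.1874), x⁻ = (-3.2043) → reset → x⁺ = (-3.2607), jump to mode 2
Mode 2: flow for 0.3734 to horizon, guard not reached → x = (-1.9617)

1 0.5640 0->2
2 1.6831 2->0
3 3.1874 0->2
final: 2 -1.9617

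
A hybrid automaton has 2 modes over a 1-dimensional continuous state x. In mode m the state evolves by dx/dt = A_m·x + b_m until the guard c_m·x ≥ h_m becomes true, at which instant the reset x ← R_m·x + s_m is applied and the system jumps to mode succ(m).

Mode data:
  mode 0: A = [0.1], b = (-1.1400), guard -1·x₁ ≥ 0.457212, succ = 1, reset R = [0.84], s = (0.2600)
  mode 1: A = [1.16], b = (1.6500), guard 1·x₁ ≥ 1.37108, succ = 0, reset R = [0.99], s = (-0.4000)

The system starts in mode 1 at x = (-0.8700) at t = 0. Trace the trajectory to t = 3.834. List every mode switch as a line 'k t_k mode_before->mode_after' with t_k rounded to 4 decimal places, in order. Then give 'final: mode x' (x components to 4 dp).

Mode 1: guard c·x = 1.3711 hit at Δt = 1.3972 (t = 1.3972), x⁻ = (1.3711) → reset → x⁺ = (0.9574), jump to mode 0
Mode 0: guard c·x = 0.4572 hit at Δt = 1.2704 (t = 2.6676), x⁻ = (-0.4572) → reset → x⁺ = (-0.1241), jump to mode 1
Mode 1: guard c·x = 1.3711 hit at Δt = 0.6605 (t = 3.3281), x⁻ = (1.3711) → reset → x⁺ = (0.9574), jump to mode 0
Mode 0: flow for 0.5059 to horizon, guard not reached → x = (0.4155)

1 1.3972 1->0
2 2.6676 0->1
3 3.3281 1->0
final: 0 0.4155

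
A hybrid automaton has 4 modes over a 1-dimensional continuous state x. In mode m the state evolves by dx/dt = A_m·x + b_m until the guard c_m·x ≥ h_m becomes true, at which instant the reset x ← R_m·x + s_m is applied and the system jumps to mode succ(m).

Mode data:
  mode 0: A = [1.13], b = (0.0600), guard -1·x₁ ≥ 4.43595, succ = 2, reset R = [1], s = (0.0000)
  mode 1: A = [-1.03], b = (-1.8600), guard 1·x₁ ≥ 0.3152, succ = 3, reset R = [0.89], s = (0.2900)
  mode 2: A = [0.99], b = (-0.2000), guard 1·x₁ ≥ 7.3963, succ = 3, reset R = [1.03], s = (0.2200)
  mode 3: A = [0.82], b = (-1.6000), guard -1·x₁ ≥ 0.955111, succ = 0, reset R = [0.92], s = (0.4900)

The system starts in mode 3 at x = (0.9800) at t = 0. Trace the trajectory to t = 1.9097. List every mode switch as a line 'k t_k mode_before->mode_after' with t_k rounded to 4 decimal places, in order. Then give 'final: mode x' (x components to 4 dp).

1 1.3367 3->0
final: 0 -0.6944

Mode 3: guard c·x = 0.9551 hit at Δt = 1.3367 (t = 1.3367), x⁻ = (-0.9551) → reset → x⁺ = (-0.3887), jump to mode 0
Mode 0: flow for 0.5730 to horizon, guard not reached → x = (-0.6944)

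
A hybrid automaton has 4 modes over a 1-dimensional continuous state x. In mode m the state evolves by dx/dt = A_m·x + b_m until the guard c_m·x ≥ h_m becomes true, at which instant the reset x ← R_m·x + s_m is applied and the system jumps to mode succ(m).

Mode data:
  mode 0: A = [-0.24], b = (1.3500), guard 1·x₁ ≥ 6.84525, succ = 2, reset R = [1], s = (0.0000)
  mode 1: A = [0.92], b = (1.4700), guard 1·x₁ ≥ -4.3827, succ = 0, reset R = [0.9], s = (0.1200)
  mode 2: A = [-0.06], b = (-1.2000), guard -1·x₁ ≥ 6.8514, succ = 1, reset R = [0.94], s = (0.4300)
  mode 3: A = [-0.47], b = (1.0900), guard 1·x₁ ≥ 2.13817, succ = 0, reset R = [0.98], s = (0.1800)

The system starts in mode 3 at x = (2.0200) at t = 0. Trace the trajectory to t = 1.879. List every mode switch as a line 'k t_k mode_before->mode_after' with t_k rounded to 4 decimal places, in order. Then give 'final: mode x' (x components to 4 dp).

1 1.0693 3->0
final: 0 2.8670

Mode 3: guard c·x = 2.1382 hit at Δt = 1.0693 (t = 1.0693), x⁻ = (2.1382) → reset → x⁺ = (2.2754), jump to mode 0
Mode 0: flow for 0.8097 to horizon, guard not reached → x = (2.8670)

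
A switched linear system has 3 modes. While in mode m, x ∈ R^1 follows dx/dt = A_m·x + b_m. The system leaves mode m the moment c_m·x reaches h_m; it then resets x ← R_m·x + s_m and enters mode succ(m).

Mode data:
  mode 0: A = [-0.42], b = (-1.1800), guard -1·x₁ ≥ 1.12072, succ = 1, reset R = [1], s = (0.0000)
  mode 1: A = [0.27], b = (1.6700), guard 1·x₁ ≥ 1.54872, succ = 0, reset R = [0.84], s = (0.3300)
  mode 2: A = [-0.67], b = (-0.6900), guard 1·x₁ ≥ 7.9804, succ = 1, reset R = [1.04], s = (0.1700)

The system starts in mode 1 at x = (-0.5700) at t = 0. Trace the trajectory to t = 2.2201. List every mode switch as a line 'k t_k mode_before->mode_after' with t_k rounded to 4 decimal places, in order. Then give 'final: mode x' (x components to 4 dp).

Mode 1: guard c·x = 1.5487 hit at Δt = 1.1857 (t = 1.1857), x⁻ = (1.5487) → reset → x⁺ = (1.6309), jump to mode 0
Mode 0: flow for 1.0344 to horizon, guard not reached → x = (0.0662)

1 1.1857 1->0
final: 0 0.0662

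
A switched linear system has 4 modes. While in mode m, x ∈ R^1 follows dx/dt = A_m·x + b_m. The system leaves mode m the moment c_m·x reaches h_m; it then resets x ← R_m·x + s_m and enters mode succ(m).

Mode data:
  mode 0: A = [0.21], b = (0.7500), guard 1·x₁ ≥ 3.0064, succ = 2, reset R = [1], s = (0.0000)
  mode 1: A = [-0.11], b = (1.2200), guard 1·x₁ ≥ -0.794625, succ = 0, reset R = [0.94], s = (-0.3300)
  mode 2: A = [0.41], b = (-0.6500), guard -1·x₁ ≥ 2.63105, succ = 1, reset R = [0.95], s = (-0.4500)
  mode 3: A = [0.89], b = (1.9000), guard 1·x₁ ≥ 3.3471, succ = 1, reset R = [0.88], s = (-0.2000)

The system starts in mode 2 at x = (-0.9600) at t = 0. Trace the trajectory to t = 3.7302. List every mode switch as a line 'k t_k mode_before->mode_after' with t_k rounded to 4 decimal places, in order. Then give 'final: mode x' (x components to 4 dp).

1 1.2310 2->1
2 2.7457 1->0
final: 0 -0.5040

Mode 2: guard c·x = 2.6311 hit at Δt = 1.2310 (t = 1.2310), x⁻ = (-2.6310) → reset → x⁺ = (-2.9495), jump to mode 1
Mode 1: guard c·x = -0.7946 hit at Δt = 1.5147 (t = 2.7457), x⁻ = (-0.7946) → reset → x⁺ = (-1.0769), jump to mode 0
Mode 0: flow for 0.9845 to horizon, guard not reached → x = (-0.5040)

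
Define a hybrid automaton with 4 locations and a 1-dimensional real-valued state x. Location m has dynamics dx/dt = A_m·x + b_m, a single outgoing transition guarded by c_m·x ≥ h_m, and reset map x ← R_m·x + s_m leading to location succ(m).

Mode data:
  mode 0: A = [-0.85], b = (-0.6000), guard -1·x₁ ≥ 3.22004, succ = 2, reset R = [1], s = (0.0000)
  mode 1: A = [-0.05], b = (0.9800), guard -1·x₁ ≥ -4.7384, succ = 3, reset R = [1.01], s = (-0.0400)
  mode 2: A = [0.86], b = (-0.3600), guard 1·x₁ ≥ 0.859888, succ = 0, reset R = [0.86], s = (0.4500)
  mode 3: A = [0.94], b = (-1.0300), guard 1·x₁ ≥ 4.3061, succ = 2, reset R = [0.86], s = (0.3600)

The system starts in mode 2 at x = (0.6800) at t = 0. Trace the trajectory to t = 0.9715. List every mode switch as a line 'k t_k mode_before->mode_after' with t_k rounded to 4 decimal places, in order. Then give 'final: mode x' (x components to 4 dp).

1 0.6089 2->0
final: 0 0.6868

Mode 2: guard c·x = 0.8599 hit at Δt = 0.6089 (t = 0.6089), x⁻ = (0.8599) → reset → x⁺ = (1.1895), jump to mode 0
Mode 0: flow for 0.3626 to horizon, guard not reached → x = (0.6868)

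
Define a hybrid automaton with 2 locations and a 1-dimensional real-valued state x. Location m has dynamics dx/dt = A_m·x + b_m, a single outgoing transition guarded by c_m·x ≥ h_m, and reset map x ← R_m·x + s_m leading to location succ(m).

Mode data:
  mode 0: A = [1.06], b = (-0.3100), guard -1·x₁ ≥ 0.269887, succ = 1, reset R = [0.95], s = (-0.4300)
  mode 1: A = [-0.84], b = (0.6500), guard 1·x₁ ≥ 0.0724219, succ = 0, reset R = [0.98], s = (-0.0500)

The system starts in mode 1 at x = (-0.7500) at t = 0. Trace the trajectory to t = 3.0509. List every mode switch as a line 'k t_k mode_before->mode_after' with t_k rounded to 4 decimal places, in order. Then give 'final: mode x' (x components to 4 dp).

Mode 1: guard c·x = 0.0724 hit at Δt = 0.9237 (t = 0.9237), x⁻ = (0.0724) → reset → x⁺ = (0.0210), jump to mode 0
Mode 0: guard c·x = 0.2699 hit at Δt = 0.6870 (t = 1.6107), x⁻ = (-0.2699) → reset → x⁺ = (-0.6864), jump to mode 1
Mode 1: guard c·x = 0.0724 hit at Δt = 0.8729 (t = 2.4836), x⁻ = (0.0724) → reset → x⁺ = (0.0210), jump to mode 0
Mode 0: flow for 0.5673 to horizon, guard not reached → x = (-0.2029)

1 0.9237 1->0
2 1.6107 0->1
3 2.4836 1->0
final: 0 -0.2029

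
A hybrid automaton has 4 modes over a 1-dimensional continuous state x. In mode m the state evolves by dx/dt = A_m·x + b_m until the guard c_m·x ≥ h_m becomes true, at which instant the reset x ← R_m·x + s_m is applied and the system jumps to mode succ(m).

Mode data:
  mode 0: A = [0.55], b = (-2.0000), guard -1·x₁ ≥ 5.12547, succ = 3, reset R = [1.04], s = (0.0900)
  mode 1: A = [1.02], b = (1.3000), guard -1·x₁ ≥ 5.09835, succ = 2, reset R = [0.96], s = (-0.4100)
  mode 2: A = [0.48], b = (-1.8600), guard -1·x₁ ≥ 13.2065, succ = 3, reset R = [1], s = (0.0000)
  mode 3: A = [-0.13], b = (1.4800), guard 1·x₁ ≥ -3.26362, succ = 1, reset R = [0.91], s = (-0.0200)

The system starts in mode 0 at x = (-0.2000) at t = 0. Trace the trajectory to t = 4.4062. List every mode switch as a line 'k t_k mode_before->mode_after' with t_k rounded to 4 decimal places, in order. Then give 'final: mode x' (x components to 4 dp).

Mode 0: guard c·x = 5.1255 hit at Δt = 1.5016 (t = 1.5016), x⁻ = (-5.1255) → reset → x⁺ = (-5.2405), jump to mode 3
Mode 3: guard c·x = -3.2636 hit at Δt = 0.9738 (t = 2.4754), x⁻ = (-3.2636) → reset → x⁺ = (-2.9899), jump to mode 1
Mode 1: guard c·x = 5.0983 hit at Δt = 0.7859 (t = 3.2613), x⁻ = (-5.0983) → reset → x⁺ = (-5.3044), jump to mode 2
Mode 2: flow for 1.1449 to horizon, guard not reached → x = (-12.0281)

1 1.5016 0->3
2 2.4754 3->1
3 3.2613 1->2
final: 2 -12.0281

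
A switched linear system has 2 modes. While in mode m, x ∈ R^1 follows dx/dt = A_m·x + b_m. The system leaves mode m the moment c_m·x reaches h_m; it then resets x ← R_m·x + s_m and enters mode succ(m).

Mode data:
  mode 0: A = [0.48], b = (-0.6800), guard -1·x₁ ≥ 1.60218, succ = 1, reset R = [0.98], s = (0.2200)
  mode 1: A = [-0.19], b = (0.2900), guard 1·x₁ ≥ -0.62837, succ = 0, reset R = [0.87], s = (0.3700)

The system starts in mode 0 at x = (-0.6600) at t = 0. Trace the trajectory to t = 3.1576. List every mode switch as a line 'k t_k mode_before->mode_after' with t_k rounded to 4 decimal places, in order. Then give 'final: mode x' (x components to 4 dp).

Mode 0: guard c·x = 1.6022 hit at Δt = 0.7794 (t = 0.7794), x⁻ = (-1.6022) → reset → x⁺ = (-1.3501), jump to mode 1
Mode 1: guard c·x = -0.6284 hit at Δt = 1.5206 (t = 2.3000), x⁻ = (-0.6284) → reset → x⁺ = (-0.1767), jump to mode 0
Mode 0: flow for 0.8576 to horizon, guard not reached → x = (-0.9882)

1 0.7794 0->1
2 2.3000 1->0
final: 0 -0.9882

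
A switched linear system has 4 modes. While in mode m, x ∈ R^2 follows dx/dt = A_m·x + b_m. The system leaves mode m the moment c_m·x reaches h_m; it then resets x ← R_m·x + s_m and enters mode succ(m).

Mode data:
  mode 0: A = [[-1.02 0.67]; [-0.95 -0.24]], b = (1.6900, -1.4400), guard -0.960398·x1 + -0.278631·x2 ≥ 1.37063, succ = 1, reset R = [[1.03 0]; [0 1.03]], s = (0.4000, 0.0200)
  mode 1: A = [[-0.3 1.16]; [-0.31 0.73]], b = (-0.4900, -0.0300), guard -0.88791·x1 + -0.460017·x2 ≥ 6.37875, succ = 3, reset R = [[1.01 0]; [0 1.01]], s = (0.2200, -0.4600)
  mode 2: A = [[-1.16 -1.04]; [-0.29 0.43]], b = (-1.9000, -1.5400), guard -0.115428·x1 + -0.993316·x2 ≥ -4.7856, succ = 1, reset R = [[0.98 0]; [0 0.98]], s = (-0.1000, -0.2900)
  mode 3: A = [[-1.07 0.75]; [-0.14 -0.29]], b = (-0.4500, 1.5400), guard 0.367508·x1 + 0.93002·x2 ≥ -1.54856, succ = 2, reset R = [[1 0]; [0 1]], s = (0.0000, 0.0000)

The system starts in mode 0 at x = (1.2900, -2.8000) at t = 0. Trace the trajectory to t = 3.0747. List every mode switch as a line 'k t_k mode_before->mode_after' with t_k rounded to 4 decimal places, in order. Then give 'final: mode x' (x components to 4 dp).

Mode 0: guard c·x = 1.3706 hit at Δt = 1.2879 (t = 1.2879), x⁻ = (-0.2449, -4.0751) → reset → x⁺ = (0.1478, -4.1773), jump to mode 1
Mode 1: guard c·x = 6.3788 hit at Δt = 0.6650 (t = 1.9529), x⁻ = (-3.8779, -6.3813) → reset → x⁺ = (-3.6967, -6.9051), jump to mode 3
Mode 3: flow for 1.1218 to horizon, guard not reached → x = (-3.5916, -2.9907)

1 1.2879 0->1
2 1.9529 1->3
final: 3 -3.5916 -2.9907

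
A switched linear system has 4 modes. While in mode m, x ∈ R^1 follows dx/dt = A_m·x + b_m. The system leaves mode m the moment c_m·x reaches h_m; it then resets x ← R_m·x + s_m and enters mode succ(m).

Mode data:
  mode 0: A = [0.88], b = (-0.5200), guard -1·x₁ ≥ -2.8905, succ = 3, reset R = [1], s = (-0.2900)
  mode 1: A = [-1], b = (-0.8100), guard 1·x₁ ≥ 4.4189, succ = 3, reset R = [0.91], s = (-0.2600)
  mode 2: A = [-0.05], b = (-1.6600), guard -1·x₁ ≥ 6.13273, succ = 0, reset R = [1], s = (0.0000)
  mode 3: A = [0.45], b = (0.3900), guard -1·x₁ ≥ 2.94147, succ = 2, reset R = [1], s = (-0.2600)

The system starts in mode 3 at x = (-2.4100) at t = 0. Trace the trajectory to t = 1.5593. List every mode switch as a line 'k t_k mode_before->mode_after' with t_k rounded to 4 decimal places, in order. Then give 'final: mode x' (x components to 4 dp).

1 0.6576 3->2
final: 2 -4.5239

Mode 3: guard c·x = 2.9415 hit at Δt = 0.6576 (t = 0.6576), x⁻ = (-2.9415) → reset → x⁺ = (-3.2015), jump to mode 2
Mode 2: flow for 0.9017 to horizon, guard not reached → x = (-4.5239)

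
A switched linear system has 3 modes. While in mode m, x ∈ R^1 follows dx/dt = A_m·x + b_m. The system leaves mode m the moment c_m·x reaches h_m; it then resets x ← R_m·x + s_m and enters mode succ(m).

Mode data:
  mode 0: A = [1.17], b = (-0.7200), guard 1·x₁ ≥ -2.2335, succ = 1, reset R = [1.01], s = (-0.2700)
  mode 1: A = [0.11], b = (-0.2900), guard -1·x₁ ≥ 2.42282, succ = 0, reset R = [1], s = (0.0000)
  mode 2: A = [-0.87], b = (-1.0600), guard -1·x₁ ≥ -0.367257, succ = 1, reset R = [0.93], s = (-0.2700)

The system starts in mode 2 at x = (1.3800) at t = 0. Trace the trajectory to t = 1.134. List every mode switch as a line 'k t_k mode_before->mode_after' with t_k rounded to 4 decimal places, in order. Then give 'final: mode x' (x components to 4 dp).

1 0.5677 2->1
final: 1 -0.0933

Mode 2: guard c·x = -0.3673 hit at Δt = 0.5677 (t = 0.5677), x⁻ = (0.3673) → reset → x⁺ = (0.0715), jump to mode 1
Mode 1: flow for 0.5663 to horizon, guard not reached → x = (-0.0933)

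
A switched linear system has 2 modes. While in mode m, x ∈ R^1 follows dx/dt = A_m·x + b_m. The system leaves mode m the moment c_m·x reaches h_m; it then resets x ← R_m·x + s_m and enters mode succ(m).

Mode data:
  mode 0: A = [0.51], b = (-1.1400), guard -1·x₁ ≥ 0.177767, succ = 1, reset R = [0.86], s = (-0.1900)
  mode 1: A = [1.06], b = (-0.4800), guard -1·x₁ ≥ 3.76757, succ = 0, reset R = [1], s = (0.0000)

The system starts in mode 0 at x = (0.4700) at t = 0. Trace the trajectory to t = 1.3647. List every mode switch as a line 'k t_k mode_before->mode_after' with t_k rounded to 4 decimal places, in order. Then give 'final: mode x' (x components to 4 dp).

1 0.6129 0->1
final: 1 -1.3126

Mode 0: guard c·x = 0.1778 hit at Δt = 0.6129 (t = 0.6129), x⁻ = (-0.1778) → reset → x⁺ = (-0.3429), jump to mode 1
Mode 1: flow for 0.7518 to horizon, guard not reached → x = (-1.3126)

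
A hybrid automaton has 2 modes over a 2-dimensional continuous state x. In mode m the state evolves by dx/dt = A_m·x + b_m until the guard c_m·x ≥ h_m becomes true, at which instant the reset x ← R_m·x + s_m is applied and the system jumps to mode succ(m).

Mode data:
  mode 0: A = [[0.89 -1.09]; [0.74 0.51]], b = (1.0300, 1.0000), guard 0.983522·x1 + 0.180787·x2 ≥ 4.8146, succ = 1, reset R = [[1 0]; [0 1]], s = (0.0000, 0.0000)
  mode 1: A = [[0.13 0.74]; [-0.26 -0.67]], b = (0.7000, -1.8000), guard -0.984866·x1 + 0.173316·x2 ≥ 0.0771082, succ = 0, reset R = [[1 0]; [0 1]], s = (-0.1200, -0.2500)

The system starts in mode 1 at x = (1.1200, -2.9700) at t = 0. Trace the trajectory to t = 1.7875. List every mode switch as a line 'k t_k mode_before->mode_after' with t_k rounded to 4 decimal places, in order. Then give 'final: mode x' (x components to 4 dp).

1 1.1778 1->0
final: 0 2.4947 -3.1654

Mode 1: guard c·x = 0.0771 hit at Δt = 1.1778 (t = 1.1778), x⁻ = (-0.5801, -2.8517) → reset → x⁺ = (-0.7001, -3.1017), jump to mode 0
Mode 0: flow for 0.6097 to horizon, guard not reached → x = (2.4947, -3.1654)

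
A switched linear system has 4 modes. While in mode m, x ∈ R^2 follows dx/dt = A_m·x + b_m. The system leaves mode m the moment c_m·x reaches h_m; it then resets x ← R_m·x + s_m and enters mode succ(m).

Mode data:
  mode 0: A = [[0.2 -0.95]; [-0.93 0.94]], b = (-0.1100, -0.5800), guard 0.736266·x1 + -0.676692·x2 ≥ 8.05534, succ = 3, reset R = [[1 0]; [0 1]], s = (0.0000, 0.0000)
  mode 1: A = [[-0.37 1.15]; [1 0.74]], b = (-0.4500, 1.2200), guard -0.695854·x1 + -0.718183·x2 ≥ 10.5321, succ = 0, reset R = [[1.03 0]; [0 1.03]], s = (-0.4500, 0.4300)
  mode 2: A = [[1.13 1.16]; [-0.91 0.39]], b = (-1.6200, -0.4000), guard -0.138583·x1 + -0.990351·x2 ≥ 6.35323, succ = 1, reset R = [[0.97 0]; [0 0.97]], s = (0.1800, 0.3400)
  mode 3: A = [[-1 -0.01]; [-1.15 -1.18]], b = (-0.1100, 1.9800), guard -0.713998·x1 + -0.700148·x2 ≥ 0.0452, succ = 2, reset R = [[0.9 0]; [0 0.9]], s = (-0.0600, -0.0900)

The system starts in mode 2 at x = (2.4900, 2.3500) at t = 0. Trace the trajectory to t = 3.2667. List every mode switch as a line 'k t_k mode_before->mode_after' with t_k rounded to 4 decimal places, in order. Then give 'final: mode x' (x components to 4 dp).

1 1.5943 2->1
2 2.9525 1->0
final: 0 -2.0395 -12.5731

Mode 2: guard c·x = 6.3532 hit at Δt = 1.5943 (t = 1.5943), x⁻ = (7.8497, -7.5136) → reset → x⁺ = (7.7942, -6.9482), jump to mode 1
Mode 1: guard c·x = 10.5321 hit at Δt = 1.3582 (t = 2.9525), x⁻ = (-4.5393, -10.2668) → reset → x⁺ = (-5.1254, -10.1448), jump to mode 0
Mode 0: flow for 0.3142 to horizon, guard not reached → x = (-2.0395, -12.5731)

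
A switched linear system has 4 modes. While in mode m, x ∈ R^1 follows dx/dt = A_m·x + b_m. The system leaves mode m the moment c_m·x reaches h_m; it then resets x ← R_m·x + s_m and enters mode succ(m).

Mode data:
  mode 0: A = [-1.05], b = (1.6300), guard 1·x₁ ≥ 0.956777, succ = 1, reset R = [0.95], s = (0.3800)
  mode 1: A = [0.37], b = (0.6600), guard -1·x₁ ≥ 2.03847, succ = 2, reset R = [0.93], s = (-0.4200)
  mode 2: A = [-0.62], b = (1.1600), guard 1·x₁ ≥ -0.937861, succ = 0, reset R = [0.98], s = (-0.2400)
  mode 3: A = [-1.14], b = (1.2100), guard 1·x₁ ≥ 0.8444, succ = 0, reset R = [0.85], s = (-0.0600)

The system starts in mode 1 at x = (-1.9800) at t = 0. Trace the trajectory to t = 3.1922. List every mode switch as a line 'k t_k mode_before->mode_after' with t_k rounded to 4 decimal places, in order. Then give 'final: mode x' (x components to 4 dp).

1 0.7049 1->2
2 1.3487 2->0
3 2.7922 0->1
final: 1 1.7791

Mode 1: guard c·x = 2.0385 hit at Δt = 0.7049 (t = 0.7049), x⁻ = (-2.0385) → reset → x⁺ = (-2.3158), jump to mode 2
Mode 2: guard c·x = -0.9379 hit at Δt = 0.6438 (t = 1.3487), x⁻ = (-0.9379) → reset → x⁺ = (-1.1591), jump to mode 0
Mode 0: guard c·x = 0.9568 hit at Δt = 1.4435 (t = 2.7922), x⁻ = (0.9568) → reset → x⁺ = (1.2889), jump to mode 1
Mode 1: flow for 0.4000 to horizon, guard not reached → x = (1.7791)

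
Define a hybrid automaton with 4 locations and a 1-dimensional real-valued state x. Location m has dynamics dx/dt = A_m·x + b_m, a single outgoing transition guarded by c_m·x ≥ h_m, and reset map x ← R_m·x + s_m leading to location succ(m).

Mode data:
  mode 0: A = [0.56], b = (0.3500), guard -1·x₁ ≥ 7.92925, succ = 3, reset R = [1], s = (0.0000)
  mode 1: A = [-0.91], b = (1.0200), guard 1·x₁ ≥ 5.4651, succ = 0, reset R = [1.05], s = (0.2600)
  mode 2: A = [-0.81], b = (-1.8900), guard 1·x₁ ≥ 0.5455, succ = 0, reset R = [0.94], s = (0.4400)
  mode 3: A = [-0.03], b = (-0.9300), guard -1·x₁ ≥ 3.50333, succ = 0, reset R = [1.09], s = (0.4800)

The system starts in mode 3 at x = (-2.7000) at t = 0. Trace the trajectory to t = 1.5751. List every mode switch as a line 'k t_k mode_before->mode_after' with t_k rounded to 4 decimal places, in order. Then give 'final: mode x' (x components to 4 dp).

Mode 3: guard c·x = 3.5033 hit at Δt = 0.9599 (t = 0.9599), x⁻ = (-3.5033) → reset → x⁺ = (-3.3386), jump to mode 0
Mode 0: flow for 0.6152 to horizon, guard not reached → x = (-4.4548)

1 0.9599 3->0
final: 0 -4.4548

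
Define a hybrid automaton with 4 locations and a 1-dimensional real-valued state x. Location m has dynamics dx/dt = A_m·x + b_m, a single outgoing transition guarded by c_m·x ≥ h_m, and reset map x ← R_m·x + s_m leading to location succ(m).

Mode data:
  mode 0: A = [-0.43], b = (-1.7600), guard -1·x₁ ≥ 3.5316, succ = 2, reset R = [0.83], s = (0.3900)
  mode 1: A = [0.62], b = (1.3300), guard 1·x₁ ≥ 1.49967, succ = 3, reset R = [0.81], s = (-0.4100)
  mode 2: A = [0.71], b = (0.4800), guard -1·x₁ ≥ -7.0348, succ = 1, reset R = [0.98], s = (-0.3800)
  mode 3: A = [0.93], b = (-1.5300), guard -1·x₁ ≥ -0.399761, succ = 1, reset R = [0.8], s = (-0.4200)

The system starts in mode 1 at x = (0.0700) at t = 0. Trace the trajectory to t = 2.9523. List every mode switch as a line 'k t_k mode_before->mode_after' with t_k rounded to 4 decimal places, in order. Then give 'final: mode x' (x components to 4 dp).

Mode 1: guard c·x = 1.4997 hit at Δt = 0.8032 (t = 0.8032), x⁻ = (1.4997) → reset → x⁺ = (0.8047), jump to mode 3
Mode 3: guard c·x = -0.3998 hit at Δt = 0.4229 (t = 1.2261), x⁻ = (0.3998) → reset → x⁺ = (-0.1002), jump to mode 1
Mode 1: guard c·x = 1.4997 hit at Δt = 0.9321 (t = 2.1582), x⁻ = (1.4997) → reset → x⁺ = (0.8047), jump to mode 3
Mode 3: guard c·x = -0.3998 hit at Δt = 0.4229 (t = 2.5811), x⁻ = (0.3998) → reset → x⁺ = (-0.1002), jump to mode 1
Mode 1: flow for 0.3712 to horizon, guard not reached → x = (0.4289)

1 0.8032 1->3
2 1.2261 3->1
3 2.1582 1->3
4 2.5811 3->1
final: 1 0.4289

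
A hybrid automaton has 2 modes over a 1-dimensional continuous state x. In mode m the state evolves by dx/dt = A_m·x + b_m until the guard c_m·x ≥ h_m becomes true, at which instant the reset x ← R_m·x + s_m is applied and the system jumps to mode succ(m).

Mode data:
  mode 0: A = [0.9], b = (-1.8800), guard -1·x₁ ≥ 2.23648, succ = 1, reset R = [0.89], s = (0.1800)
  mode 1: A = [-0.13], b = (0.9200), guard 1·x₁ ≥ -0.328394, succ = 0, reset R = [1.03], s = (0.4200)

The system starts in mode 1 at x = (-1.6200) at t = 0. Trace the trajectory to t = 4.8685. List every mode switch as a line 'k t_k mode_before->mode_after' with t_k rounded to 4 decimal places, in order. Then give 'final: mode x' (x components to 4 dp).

1 1.2367 1->0
2 2.0898 0->1
3 3.4931 1->0
4 4.3462 0->1
final: 1 -1.2271

Mode 1: guard c·x = -0.3284 hit at Δt = 1.2367 (t = 1.2367), x⁻ = (-0.3284) → reset → x⁺ = (0.0818), jump to mode 0
Mode 0: guard c·x = 2.2365 hit at Δt = 0.8531 (t = 2.0898), x⁻ = (-2.2365) → reset → x⁺ = (-1.8105), jump to mode 1
Mode 1: guard c·x = -0.3284 hit at Δt = 1.4033 (t = 3.4931), x⁻ = (-0.3284) → reset → x⁺ = (0.0818), jump to mode 0
Mode 0: guard c·x = 2.2365 hit at Δt = 0.8531 (t = 4.3462), x⁻ = (-2.2365) → reset → x⁺ = (-1.8105), jump to mode 1
Mode 1: flow for 0.5223 to horizon, guard not reached → x = (-1.2271)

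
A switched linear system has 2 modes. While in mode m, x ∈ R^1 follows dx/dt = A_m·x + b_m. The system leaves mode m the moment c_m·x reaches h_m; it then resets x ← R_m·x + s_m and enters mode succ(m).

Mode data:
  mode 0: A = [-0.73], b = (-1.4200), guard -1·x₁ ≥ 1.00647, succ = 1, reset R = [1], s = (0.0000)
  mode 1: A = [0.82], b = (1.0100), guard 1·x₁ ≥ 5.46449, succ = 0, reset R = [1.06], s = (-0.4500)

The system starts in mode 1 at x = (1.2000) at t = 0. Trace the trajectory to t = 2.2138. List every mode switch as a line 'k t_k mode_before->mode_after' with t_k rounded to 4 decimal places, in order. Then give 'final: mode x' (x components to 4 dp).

1 1.2353 1->0
final: 0 1.6223

Mode 1: guard c·x = 5.4645 hit at Δt = 1.2353 (t = 1.2353), x⁻ = (5.4645) → reset → x⁺ = (5.3424), jump to mode 0
Mode 0: flow for 0.9785 to horizon, guard not reached → x = (1.6223)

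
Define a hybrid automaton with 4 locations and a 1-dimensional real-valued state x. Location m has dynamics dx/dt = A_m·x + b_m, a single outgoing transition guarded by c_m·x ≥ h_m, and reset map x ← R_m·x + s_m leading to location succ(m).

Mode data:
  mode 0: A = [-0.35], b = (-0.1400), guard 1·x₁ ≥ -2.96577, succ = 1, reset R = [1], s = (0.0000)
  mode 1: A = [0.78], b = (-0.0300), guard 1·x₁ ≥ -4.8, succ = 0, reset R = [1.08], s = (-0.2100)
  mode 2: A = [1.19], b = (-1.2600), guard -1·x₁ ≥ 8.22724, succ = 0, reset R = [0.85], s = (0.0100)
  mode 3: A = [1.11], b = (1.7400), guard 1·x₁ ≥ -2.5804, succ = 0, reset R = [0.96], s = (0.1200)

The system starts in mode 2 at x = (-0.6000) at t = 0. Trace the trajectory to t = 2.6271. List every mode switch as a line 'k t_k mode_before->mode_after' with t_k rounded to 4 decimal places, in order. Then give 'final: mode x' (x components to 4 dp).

Mode 2: guard c·x = 8.2272 hit at Δt = 1.4474 (t = 1.4474), x⁻ = (-8.2272) → reset → x⁺ = (-6.9832), jump to mode 0
Mode 0: flow for 1.1797 to horizon, guard not reached → x = (-4.7563)

1 1.4474 2->0
final: 0 -4.7563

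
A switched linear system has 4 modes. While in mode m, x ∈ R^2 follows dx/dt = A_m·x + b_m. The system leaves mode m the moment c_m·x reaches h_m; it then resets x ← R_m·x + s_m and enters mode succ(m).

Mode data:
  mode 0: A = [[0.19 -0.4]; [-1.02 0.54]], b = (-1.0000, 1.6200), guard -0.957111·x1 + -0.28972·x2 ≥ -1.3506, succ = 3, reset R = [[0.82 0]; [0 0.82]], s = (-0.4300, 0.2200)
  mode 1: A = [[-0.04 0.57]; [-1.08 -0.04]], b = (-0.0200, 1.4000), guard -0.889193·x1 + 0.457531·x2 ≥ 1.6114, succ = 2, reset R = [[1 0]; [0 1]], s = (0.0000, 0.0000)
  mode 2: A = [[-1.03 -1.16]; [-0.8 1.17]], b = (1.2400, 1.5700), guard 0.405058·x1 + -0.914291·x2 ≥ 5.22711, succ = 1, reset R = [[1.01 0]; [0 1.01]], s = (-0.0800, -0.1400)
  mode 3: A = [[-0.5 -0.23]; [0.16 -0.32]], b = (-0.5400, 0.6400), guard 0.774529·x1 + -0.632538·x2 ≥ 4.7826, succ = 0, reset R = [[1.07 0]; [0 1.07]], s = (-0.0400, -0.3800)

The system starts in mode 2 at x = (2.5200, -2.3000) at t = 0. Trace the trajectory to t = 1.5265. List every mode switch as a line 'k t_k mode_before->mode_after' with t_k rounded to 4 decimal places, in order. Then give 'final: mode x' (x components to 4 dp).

Mode 2: guard c·x = 5.2271 hit at Δt = 0.4347 (t = 0.4347), x⁻ = (3.3583, -4.2293) → reset → x⁺ = (3.3119, -4.4116), jump to mode 1
Mode 1: flow for 1.0918 to horizon, guard not reached → x = (0.1740, -4.7307)

1 0.4347 2->1
final: 1 0.1740 -4.7307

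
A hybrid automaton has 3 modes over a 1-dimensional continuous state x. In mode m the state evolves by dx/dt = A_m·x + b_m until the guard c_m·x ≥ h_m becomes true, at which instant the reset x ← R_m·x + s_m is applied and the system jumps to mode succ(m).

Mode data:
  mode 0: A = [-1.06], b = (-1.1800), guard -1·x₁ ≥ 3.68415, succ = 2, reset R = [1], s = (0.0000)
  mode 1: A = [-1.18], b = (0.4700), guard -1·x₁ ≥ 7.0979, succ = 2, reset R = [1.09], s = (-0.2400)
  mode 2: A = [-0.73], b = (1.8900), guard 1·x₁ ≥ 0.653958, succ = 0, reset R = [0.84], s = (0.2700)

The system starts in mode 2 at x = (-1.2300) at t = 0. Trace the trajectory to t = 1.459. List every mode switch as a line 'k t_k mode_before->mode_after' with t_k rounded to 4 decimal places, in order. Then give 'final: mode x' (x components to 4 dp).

Mode 2: guard c·x = 0.6540 hit at Δt = 0.9313 (t = 0.9313), x⁻ = (0.6540) → reset → x⁺ = (0.8193), jump to mode 0
Mode 0: flow for 0.5277 to horizon, guard not reached → x = (-0.0086)

1 0.9313 2->0
final: 0 -0.0086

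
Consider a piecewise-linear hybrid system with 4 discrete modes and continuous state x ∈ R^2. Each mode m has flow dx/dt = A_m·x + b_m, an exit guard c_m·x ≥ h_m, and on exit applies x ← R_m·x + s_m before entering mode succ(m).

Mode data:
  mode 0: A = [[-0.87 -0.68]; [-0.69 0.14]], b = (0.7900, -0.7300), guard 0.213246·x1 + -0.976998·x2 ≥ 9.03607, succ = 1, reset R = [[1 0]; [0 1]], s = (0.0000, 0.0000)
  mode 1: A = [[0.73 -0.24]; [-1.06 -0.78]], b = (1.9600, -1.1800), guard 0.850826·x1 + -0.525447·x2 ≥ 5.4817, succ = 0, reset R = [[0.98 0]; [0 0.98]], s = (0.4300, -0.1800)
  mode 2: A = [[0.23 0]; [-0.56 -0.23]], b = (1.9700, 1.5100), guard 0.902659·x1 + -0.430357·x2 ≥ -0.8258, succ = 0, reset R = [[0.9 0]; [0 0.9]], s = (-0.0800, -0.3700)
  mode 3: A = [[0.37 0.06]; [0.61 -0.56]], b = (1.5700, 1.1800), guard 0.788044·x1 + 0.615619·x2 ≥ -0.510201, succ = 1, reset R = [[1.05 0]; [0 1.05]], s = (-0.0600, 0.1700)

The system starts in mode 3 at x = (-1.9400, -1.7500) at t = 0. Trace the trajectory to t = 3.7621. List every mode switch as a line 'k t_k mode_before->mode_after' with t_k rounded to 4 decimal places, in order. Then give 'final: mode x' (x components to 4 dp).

Mode 3: guard c·x = -0.5102 hit at Δt = 1.4617 (t = 1.4617), x⁻ = (-0.4158, -0.2965) → reset → x⁺ = (-0.4966, -0.1413), jump to mode 1
Mode 1: guard c·x = 5.4817 hit at Δt = 1.5248 (t = 2.9865), x⁻ = (4.5991, -2.9855) → reset → x⁺ = (4.9371, -3.1058), jump to mode 0
Mode 0: flow for 0.7756 to horizon, guard not reached → x = (4.9162, -6.7548)

1 1.4617 3->1
2 2.9865 1->0
final: 0 4.9162 -6.7548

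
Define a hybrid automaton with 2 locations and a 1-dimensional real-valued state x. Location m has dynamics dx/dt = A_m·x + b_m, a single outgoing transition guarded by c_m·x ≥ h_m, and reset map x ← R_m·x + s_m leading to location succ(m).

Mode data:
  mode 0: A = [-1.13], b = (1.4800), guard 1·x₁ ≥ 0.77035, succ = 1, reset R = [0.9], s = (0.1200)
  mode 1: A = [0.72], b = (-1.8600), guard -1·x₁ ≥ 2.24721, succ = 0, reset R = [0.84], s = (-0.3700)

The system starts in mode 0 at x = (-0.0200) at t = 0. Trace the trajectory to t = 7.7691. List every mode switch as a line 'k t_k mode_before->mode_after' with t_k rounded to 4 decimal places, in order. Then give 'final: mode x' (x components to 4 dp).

1 0.7985 0->1
2 2.1929 1->0
3 3.8647 0->1
4 5.2591 1->0
5 6.9310 0->1
final: 1 -0.6531

Mode 0: guard c·x = 0.7703 hit at Δt = 0.7985 (t = 0.7985), x⁻ = (0.7703) → reset → x⁺ = (0.8133), jump to mode 1
Mode 1: guard c·x = 2.2472 hit at Δt = 1.3944 (t = 2.1929), x⁻ = (-2.2472) → reset → x⁺ = (-2.2577), jump to mode 0
Mode 0: guard c·x = 0.7703 hit at Δt = 1.6718 (t = 3.8647), x⁻ = (0.7704) → reset → x⁺ = (0.8133), jump to mode 1
Mode 1: guard c·x = 2.2472 hit at Δt = 1.3944 (t = 5.2591), x⁻ = (-2.2472) → reset → x⁺ = (-2.2577), jump to mode 0
Mode 0: guard c·x = 0.7703 hit at Δt = 1.6718 (t = 6.9310), x⁻ = (0.7704) → reset → x⁺ = (0.8133), jump to mode 1
Mode 1: flow for 0.8381 to horizon, guard not reached → x = (-0.6531)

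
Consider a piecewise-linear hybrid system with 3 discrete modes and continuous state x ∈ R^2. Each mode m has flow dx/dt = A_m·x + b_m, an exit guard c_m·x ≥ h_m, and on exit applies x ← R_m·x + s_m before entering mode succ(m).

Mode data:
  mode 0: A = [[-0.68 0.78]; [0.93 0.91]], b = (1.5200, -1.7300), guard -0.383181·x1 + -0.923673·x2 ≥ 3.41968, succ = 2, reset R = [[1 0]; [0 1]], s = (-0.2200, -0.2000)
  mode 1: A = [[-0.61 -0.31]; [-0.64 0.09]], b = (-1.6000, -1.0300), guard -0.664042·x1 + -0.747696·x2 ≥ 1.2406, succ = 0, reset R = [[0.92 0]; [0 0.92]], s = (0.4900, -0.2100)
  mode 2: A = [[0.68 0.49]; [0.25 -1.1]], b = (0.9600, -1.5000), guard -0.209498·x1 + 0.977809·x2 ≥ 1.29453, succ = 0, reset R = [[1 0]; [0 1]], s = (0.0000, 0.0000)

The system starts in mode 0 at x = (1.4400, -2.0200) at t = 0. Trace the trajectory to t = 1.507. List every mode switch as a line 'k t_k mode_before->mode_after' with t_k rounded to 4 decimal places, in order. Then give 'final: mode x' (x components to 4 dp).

Mode 0: guard c·x = 3.4197 hit at Δt = 0.5782 (t = 0.5782), x⁻ = (0.6064, -3.9538) → reset → x⁺ = (0.3864, -4.1538), jump to mode 2
Mode 2: flow for 0.9288 to horizon, guard not reached → x = (-0.0539, -2.3555)

1 0.5782 0->2
final: 2 -0.0539 -2.3555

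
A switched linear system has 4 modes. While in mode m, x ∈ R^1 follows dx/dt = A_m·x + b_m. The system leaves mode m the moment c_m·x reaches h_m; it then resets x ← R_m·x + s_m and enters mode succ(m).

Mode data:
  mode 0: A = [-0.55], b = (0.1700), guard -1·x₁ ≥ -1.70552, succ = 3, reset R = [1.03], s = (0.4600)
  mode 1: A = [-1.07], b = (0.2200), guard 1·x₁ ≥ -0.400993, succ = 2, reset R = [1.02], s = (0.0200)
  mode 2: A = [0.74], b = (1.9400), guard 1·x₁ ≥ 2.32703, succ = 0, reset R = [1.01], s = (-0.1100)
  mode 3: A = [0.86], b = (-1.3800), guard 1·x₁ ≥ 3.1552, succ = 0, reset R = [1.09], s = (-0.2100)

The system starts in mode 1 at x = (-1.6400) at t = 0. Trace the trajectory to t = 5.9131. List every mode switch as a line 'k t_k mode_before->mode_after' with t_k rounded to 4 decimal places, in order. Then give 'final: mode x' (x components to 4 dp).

Mode 1: guard c·x = -0.4010 hit at Δt = 1.0399 (t = 1.0399), x⁻ = (-0.4010) → reset → x⁺ = (-0.3890), jump to mode 2
Mode 2: guard c·x = 2.3270 hit at Δt = 1.0756 (t = 2.1155), x⁻ = (2.3270) → reset → x⁺ = (2.2403), jump to mode 0
Mode 0: guard c·x = -1.7055 hit at Δt = 0.5895 (t = 2.7050), x⁻ = (1.7055) → reset → x⁺ = (2.2167), jump to mode 3
Mode 3: guard c·x = 3.1552 hit at Δt = 1.0809 (t = 3.7859), x⁻ = (3.1552) → reset → x⁺ = (3.2292), jump to mode 0
Mode 0: guard c·x = -1.7055 hit at Δt = 1.3413 (t = 5.1272), x⁻ = (1.7055) → reset → x⁺ = (2.2167), jump to mode 3
Mode 3: flow for 0.7859 to horizon, guard not reached → x = (2.8078)

1 1.0399 1->2
2 2.1155 2->0
3 2.7050 0->3
4 3.7859 3->0
5 5.1272 0->3
final: 3 2.8078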